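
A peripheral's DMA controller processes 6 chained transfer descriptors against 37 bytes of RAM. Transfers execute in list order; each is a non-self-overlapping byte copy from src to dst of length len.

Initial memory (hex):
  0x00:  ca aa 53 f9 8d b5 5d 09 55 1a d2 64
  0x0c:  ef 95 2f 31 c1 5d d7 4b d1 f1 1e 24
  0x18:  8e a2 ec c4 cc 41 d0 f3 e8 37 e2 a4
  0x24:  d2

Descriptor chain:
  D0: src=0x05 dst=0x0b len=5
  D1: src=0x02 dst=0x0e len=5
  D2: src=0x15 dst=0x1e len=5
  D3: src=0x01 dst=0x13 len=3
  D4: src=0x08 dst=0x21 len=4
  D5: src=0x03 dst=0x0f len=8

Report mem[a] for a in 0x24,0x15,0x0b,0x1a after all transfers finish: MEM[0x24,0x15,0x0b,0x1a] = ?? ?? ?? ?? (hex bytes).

MEM[0x24,0x15,0x0b,0x1a] = b5 1a b5 ec

#0 dst[0x0b+5] := {0xb5,0x5d,0x09,0x55,0x1a}
#1 dst[0x0e+5] := {0x53,0xf9,0x8d,0xb5,0x5d}
#2 dst[0x1e+5] := {0xf1,0x1e,0x24,0x8e,0xa2}
#3 dst[0x13+3] := {0xaa,0x53,0xf9}
#4 dst[0x21+4] := {0x55,0x1a,0xd2,0xb5}
#5 dst[0x0f+8] := {0xf9,0x8d,0xb5,0x5d,0x09,0x55,0x1a,0xd2}
query mem[0x24]=0xb5, mem[0x15]=0x1a, mem[0x0b]=0xb5, mem[0x1a]=0xec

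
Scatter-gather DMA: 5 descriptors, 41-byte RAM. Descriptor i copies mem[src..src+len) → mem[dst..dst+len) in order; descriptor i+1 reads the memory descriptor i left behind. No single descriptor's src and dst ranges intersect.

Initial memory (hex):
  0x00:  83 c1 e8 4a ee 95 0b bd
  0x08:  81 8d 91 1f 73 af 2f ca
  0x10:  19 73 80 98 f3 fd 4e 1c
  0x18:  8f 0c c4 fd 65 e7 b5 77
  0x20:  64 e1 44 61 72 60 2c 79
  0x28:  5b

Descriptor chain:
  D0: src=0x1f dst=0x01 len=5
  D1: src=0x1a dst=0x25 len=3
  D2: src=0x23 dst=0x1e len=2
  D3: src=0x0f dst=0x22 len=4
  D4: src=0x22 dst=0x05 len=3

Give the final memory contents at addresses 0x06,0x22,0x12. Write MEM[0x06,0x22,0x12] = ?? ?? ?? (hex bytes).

MEM[0x06,0x22,0x12] = 19 ca 80

D0: mem[0x01..0x05] <- [77 64 e1 44 61]
D1: mem[0x25..0x27] <- [c4 fd 65]
D2: mem[0x1e..0x1f] <- [61 72]
D3: mem[0x22..0x25] <- [ca 19 73 80]
D4: mem[0x05..0x07] <- [ca 19 73]
query mem[0x06]=0x19, mem[0x22]=0xca, mem[0x12]=0x80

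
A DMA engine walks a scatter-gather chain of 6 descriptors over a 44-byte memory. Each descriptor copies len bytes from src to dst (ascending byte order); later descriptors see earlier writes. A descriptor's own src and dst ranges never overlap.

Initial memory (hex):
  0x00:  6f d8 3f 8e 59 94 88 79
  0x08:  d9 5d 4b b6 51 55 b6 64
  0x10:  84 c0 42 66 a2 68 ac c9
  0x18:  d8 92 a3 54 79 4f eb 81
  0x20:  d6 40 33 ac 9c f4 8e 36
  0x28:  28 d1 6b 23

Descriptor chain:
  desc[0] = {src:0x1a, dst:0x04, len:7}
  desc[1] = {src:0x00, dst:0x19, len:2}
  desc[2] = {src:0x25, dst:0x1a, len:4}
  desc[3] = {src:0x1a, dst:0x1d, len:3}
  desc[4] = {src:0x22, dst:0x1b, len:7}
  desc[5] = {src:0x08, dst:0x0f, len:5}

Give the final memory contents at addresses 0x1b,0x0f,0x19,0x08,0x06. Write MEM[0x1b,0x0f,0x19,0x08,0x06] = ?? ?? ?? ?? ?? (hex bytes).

  after D0: wrote 7B at 0x04 = a354794feb81d6
  after D1: wrote 2B at 0x19 = 6fd8
  after D2: wrote 4B at 0x1a = f48e3628
  after D3: wrote 3B at 0x1d = f48e36
  after D4: wrote 7B at 0x1b = 33ac9cf48e3628
  after D5: wrote 5B at 0x0f = eb81d6b651
query mem[0x1b]=0x33, mem[0x0f]=0xeb, mem[0x19]=0x6f, mem[0x08]=0xeb, mem[0x06]=0x79

MEM[0x1b,0x0f,0x19,0x08,0x06] = 33 eb 6f eb 79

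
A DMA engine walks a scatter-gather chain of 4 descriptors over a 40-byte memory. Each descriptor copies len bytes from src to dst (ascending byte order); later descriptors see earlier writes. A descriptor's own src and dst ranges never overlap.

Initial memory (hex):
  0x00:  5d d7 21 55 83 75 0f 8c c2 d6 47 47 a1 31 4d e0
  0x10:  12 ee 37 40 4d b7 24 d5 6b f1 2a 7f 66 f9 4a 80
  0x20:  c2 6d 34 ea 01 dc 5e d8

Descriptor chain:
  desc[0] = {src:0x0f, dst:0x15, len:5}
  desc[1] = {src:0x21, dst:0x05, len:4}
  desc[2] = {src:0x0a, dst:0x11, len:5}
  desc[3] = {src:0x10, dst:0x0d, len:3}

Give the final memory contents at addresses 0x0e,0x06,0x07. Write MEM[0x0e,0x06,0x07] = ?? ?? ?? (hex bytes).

#0 dst[0x15+5] := {0xe0,0x12,0xee,0x37,0x40}
#1 dst[0x05+4] := {0x6d,0x34,0xea,0x01}
#2 dst[0x11+5] := {0x47,0x47,0xa1,0x31,0x4d}
#3 dst[0x0d+3] := {0x12,0x47,0x47}
query mem[0x0e]=0x47, mem[0x06]=0x34, mem[0x07]=0xea

MEM[0x0e,0x06,0x07] = 47 34 ea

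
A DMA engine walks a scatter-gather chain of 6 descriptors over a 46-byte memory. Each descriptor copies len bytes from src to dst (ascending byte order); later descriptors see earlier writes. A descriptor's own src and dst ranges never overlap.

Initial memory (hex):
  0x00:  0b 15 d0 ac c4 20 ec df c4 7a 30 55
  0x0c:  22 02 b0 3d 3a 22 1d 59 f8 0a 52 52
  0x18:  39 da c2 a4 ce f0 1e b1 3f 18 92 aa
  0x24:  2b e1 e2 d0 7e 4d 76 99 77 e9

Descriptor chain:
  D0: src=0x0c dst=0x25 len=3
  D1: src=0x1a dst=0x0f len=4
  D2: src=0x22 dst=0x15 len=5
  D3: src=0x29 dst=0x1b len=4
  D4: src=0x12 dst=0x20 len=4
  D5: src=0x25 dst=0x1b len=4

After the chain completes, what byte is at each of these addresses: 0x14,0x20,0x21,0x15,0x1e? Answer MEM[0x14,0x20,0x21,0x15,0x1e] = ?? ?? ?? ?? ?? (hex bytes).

D0: mem[0x25..0x27] <- [22 02 b0]
D1: mem[0x0f..0x12] <- [c2 a4 ce f0]
D2: mem[0x15..0x19] <- [92 aa 2b 22 02]
D3: mem[0x1b..0x1e] <- [4d 76 99 77]
D4: mem[0x20..0x23] <- [f0 59 f8 92]
D5: mem[0x1b..0x1e] <- [22 02 b0 7e]
query mem[0x14]=0xf8, mem[0x20]=0xf0, mem[0x21]=0x59, mem[0x15]=0x92, mem[0x1e]=0x7e

MEM[0x14,0x20,0x21,0x15,0x1e] = f8 f0 59 92 7e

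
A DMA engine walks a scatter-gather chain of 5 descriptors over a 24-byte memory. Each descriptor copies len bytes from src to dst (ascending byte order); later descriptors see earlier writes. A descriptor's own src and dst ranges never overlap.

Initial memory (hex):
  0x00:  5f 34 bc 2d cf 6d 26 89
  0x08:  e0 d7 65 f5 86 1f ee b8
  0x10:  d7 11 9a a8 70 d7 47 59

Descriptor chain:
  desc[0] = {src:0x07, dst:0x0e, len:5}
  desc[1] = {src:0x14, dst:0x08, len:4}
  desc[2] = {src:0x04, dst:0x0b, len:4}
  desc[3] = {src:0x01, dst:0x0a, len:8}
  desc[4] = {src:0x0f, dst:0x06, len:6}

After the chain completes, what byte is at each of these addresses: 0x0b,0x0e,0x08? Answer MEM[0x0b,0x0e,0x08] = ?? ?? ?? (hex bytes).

MEM[0x0b,0x0e,0x08] = 70 6d 70

[0] 0x07->0x0e len=5 : 89 e0 d7 65 f5
[1] 0x14->0x08 len=4 : 70 d7 47 59
[2] 0x04->0x0b len=4 : cf 6d 26 89
[3] 0x01->0x0a len=8 : 34 bc 2d cf 6d 26 89 70
[4] 0x0f->0x06 len=6 : 26 89 70 f5 a8 70
query mem[0x0b]=0x70, mem[0x0e]=0x6d, mem[0x08]=0x70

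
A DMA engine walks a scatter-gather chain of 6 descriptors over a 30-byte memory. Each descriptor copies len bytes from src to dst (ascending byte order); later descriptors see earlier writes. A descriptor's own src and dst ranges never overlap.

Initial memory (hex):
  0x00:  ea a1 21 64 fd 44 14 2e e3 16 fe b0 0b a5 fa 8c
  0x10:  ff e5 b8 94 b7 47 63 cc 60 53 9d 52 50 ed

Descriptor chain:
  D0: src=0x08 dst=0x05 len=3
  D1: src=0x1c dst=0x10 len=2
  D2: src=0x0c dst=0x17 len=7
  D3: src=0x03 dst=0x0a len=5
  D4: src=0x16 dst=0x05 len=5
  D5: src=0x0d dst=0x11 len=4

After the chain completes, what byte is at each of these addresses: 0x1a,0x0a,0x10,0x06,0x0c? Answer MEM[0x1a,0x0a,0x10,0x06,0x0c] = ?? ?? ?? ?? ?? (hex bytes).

D0: mem[0x05..0x07] <- [e3 16 fe]
D1: mem[0x10..0x11] <- [50 ed]
D2: mem[0x17..0x1d] <- [0b a5 fa 8c 50 ed b8]
D3: mem[0x0a..0x0e] <- [64 fd e3 16 fe]
D4: mem[0x05..0x09] <- [63 0b a5 fa 8c]
D5: mem[0x11..0x14] <- [16 fe 8c 50]
query mem[0x1a]=0x8c, mem[0x0a]=0x64, mem[0x10]=0x50, mem[0x06]=0x0b, mem[0x0c]=0xe3

MEM[0x1a,0x0a,0x10,0x06,0x0c] = 8c 64 50 0b e3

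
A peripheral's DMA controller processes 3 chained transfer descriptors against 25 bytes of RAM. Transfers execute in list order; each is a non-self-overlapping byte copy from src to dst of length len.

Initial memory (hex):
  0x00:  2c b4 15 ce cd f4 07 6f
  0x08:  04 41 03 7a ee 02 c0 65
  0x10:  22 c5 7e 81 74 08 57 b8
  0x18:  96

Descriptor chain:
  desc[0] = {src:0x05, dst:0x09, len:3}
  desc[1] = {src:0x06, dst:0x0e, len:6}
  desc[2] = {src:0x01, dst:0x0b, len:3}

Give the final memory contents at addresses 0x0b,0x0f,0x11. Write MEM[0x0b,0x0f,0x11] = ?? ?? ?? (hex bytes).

MEM[0x0b,0x0f,0x11] = b4 6f f4

  after D0: wrote 3B at 0x09 = f4076f
  after D1: wrote 6B at 0x0e = 076f04f4076f
  after D2: wrote 3B at 0x0b = b415ce
query mem[0x0b]=0xb4, mem[0x0f]=0x6f, mem[0x11]=0xf4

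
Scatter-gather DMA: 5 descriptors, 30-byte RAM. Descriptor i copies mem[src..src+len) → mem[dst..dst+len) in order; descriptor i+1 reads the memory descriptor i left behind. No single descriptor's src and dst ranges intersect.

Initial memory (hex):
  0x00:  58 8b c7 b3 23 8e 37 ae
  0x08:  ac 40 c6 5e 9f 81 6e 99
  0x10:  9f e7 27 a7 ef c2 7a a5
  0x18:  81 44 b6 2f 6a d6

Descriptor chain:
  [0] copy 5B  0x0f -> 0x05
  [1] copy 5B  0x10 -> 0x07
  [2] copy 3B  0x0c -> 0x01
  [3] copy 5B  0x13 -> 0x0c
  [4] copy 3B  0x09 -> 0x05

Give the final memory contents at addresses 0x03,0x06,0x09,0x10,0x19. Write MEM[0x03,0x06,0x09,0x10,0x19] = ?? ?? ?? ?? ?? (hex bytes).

#0 dst[0x05+5] := {0x99,0x9f,0xe7,0x27,0xa7}
#1 dst[0x07+5] := {0x9f,0xe7,0x27,0xa7,0xef}
#2 dst[0x01+3] := {0x9f,0x81,0x6e}
#3 dst[0x0c+5] := {0xa7,0xef,0xc2,0x7a,0xa5}
#4 dst[0x05+3] := {0x27,0xa7,0xef}
query mem[0x03]=0x6e, mem[0x06]=0xa7, mem[0x09]=0x27, mem[0x10]=0xa5, mem[0x19]=0x44

MEM[0x03,0x06,0x09,0x10,0x19] = 6e a7 27 a5 44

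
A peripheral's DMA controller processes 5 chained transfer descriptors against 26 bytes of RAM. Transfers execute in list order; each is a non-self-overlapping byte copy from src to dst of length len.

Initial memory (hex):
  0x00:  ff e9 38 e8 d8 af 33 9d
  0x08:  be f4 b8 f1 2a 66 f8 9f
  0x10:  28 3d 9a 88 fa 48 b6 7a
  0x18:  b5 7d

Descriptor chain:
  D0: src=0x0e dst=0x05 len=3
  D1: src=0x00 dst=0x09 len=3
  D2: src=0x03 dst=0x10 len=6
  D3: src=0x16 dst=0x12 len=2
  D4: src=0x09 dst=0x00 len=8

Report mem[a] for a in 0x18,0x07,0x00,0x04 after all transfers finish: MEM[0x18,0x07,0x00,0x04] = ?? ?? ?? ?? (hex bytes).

MEM[0x18,0x07,0x00,0x04] = b5 e8 ff 66

#0 dst[0x05+3] := {0xf8,0x9f,0x28}
#1 dst[0x09+3] := {0xff,0xe9,0x38}
#2 dst[0x10+6] := {0xe8,0xd8,0xf8,0x9f,0x28,0xbe}
#3 dst[0x12+2] := {0xb6,0x7a}
#4 dst[0x00+8] := {0xff,0xe9,0x38,0x2a,0x66,0xf8,0x9f,0xe8}
query mem[0x18]=0xb5, mem[0x07]=0xe8, mem[0x00]=0xff, mem[0x04]=0x66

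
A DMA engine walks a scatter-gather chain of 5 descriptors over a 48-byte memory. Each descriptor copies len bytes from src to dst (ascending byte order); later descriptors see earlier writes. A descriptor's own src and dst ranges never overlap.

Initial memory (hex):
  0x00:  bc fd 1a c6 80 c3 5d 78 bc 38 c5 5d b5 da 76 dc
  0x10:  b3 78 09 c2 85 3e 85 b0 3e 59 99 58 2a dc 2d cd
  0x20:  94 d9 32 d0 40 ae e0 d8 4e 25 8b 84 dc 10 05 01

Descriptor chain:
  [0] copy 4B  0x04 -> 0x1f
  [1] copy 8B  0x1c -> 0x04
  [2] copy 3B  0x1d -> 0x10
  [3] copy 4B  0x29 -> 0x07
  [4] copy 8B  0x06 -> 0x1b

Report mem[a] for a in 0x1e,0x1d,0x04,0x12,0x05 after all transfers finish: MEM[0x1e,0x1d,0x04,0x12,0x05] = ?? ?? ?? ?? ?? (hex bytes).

MEM[0x1e,0x1d,0x04,0x12,0x05] = 84 8b 2a 80 dc

#0 dst[0x1f+4] := {0x80,0xc3,0x5d,0x78}
#1 dst[0x04+8] := {0x2a,0xdc,0x2d,0x80,0xc3,0x5d,0x78,0xd0}
#2 dst[0x10+3] := {0xdc,0x2d,0x80}
#3 dst[0x07+4] := {0x25,0x8b,0x84,0xdc}
#4 dst[0x1b+8] := {0x2d,0x25,0x8b,0x84,0xdc,0xd0,0xb5,0xda}
query mem[0x1e]=0x84, mem[0x1d]=0x8b, mem[0x04]=0x2a, mem[0x12]=0x80, mem[0x05]=0xdc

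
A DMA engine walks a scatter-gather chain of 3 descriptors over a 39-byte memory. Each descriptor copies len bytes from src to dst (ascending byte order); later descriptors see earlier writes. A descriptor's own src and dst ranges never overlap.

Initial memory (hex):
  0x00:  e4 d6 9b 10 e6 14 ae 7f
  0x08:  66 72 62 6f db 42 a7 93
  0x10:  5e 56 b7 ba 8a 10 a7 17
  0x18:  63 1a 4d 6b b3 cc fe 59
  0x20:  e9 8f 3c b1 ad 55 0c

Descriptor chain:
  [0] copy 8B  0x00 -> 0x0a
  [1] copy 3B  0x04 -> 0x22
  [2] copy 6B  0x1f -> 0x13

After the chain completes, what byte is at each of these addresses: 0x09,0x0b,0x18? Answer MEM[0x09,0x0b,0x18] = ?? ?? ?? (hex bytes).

MEM[0x09,0x0b,0x18] = 72 d6 ae

  after D0: wrote 8B at 0x0a = e4d69b10e614ae7f
  after D1: wrote 3B at 0x22 = e614ae
  after D2: wrote 6B at 0x13 = 59e98fe614ae
query mem[0x09]=0x72, mem[0x0b]=0xd6, mem[0x18]=0xae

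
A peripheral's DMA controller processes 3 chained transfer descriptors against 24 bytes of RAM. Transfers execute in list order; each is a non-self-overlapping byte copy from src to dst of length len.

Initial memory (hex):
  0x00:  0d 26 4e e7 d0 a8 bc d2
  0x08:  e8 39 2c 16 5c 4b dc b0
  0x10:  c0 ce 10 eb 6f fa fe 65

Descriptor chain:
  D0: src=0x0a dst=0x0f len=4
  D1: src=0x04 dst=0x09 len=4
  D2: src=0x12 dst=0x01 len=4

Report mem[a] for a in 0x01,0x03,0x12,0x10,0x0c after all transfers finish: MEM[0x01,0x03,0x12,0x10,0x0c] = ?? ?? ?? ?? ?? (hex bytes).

MEM[0x01,0x03,0x12,0x10,0x0c] = 4b 6f 4b 16 d2

  after D0: wrote 4B at 0x0f = 2c165c4b
  after D1: wrote 4B at 0x09 = d0a8bcd2
  after D2: wrote 4B at 0x01 = 4beb6ffa
query mem[0x01]=0x4b, mem[0x03]=0x6f, mem[0x12]=0x4b, mem[0x10]=0x16, mem[0x0c]=0xd2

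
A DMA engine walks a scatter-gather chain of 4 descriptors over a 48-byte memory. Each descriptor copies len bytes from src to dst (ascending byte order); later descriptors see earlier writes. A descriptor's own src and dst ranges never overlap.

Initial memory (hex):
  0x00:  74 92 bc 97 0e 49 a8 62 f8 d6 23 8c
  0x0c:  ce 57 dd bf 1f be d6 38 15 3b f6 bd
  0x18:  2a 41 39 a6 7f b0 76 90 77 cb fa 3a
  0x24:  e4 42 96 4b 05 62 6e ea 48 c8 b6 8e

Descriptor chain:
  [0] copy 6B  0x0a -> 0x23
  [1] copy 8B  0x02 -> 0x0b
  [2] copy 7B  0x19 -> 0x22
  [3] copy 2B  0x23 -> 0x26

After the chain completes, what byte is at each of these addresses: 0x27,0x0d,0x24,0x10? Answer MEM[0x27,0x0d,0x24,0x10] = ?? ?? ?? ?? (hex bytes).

MEM[0x27,0x0d,0x24,0x10] = a6 0e a6 62

#0 dst[0x23+6] := {0x23,0x8c,0xce,0x57,0xdd,0xbf}
#1 dst[0x0b+8] := {0xbc,0x97,0x0e,0x49,0xa8,0x62,0xf8,0xd6}
#2 dst[0x22+7] := {0x41,0x39,0xa6,0x7f,0xb0,0x76,0x90}
#3 dst[0x26+2] := {0x39,0xa6}
query mem[0x27]=0xa6, mem[0x0d]=0x0e, mem[0x24]=0xa6, mem[0x10]=0x62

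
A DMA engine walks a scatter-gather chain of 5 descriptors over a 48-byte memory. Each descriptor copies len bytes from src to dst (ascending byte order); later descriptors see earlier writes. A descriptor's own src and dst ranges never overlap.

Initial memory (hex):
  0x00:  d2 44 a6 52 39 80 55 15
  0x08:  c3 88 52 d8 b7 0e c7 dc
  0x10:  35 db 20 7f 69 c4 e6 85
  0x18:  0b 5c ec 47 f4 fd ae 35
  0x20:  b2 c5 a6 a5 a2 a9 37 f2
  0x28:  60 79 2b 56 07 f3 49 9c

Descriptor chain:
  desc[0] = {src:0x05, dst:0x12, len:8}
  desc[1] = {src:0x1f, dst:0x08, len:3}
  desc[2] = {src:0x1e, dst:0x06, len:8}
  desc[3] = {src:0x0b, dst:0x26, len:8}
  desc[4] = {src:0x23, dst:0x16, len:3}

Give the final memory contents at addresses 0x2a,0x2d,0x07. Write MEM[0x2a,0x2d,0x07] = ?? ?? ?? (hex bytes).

MEM[0x2a,0x2d,0x07] = dc 80 35

  after D0: wrote 8B at 0x12 = 805515c38852d8b7
  after D1: wrote 3B at 0x08 = 35b2c5
  after D2: wrote 8B at 0x06 = ae35b2c5a6a5a2a9
  after D3: wrote 8B at 0x26 = a5a2a9c7dc35db80
  after D4: wrote 3B at 0x16 = a5a2a9
query mem[0x2a]=0xdc, mem[0x2d]=0x80, mem[0x07]=0x35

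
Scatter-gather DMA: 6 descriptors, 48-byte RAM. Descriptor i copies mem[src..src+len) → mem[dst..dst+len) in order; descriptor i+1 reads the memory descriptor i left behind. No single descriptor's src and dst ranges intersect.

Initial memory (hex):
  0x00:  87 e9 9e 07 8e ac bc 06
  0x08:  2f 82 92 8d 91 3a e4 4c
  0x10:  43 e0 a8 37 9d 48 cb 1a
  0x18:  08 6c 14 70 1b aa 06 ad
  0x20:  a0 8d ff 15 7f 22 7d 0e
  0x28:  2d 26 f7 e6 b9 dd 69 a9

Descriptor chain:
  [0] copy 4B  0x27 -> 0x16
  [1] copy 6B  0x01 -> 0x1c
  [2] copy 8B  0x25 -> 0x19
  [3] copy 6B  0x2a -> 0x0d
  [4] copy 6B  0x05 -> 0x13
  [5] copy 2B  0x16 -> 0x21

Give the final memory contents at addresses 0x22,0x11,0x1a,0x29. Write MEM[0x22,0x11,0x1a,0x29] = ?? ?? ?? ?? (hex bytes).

MEM[0x22,0x11,0x1a,0x29] = 82 69 7d 26

#0 dst[0x16+4] := {0x0e,0x2d,0x26,0xf7}
#1 dst[0x1c+6] := {0xe9,0x9e,0x07,0x8e,0xac,0xbc}
#2 dst[0x19+8] := {0x22,0x7d,0x0e,0x2d,0x26,0xf7,0xe6,0xb9}
#3 dst[0x0d+6] := {0xf7,0xe6,0xb9,0xdd,0x69,0xa9}
#4 dst[0x13+6] := {0xac,0xbc,0x06,0x2f,0x82,0x92}
#5 dst[0x21+2] := {0x2f,0x82}
query mem[0x22]=0x82, mem[0x11]=0x69, mem[0x1a]=0x7d, mem[0x29]=0x26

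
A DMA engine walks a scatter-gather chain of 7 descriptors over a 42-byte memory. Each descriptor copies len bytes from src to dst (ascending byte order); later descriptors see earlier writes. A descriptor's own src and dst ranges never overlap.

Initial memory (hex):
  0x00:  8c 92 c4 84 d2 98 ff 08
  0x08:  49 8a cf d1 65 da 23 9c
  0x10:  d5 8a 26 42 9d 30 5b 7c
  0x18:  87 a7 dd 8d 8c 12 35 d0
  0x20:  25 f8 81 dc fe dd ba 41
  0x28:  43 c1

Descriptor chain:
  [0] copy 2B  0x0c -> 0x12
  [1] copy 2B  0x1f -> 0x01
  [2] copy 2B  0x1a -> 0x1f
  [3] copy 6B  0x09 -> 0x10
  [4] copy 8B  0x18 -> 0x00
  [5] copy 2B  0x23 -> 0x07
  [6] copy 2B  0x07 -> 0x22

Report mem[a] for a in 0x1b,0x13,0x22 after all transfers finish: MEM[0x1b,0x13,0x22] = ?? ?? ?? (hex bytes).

MEM[0x1b,0x13,0x22] = 8d 65 dc

#0 dst[0x12+2] := {0x65,0xda}
#1 dst[0x01+2] := {0xd0,0x25}
#2 dst[0x1f+2] := {0xdd,0x8d}
#3 dst[0x10+6] := {0x8a,0xcf,0xd1,0x65,0xda,0x23}
#4 dst[0x00+8] := {0x87,0xa7,0xdd,0x8d,0x8c,0x12,0x35,0xdd}
#5 dst[0x07+2] := {0xdc,0xfe}
#6 dst[0x22+2] := {0xdc,0xfe}
query mem[0x1b]=0x8d, mem[0x13]=0x65, mem[0x22]=0xdc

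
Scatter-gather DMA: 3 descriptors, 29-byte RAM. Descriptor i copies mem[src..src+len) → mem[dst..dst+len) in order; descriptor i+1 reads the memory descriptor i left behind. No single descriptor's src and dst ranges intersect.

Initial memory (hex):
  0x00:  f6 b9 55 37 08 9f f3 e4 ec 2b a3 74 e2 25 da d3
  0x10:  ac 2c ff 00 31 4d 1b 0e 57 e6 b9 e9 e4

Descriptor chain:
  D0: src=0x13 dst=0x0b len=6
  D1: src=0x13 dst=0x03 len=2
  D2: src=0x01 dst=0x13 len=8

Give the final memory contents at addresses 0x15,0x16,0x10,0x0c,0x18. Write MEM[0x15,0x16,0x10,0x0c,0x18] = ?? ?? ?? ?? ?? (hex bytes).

D0: mem[0x0b..0x10] <- [00 31 4d 1b 0e 57]
D1: mem[0x03..0x04] <- [00 31]
D2: mem[0x13..0x1a] <- [b9 55 00 31 9f f3 e4 ec]
query mem[0x15]=0x00, mem[0x16]=0x31, mem[0x10]=0x57, mem[0x0c]=0x31, mem[0x18]=0xf3

MEM[0x15,0x16,0x10,0x0c,0x18] = 00 31 57 31 f3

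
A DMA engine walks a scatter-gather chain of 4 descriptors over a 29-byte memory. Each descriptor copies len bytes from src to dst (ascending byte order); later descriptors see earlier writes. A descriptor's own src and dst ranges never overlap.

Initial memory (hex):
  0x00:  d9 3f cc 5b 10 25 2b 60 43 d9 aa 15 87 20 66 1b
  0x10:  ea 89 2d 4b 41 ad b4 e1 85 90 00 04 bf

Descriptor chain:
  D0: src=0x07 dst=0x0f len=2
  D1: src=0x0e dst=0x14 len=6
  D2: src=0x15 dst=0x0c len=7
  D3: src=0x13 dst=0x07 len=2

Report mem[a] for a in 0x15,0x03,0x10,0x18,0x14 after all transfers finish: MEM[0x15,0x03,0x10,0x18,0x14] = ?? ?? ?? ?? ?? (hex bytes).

  after D0: wrote 2B at 0x0f = 6043
  after D1: wrote 6B at 0x14 = 666043892d4b
  after D2: wrote 7B at 0x0c = 6043892d4b0004
  after D3: wrote 2B at 0x07 = 4b66
query mem[0x15]=0x60, mem[0x03]=0x5b, mem[0x10]=0x4b, mem[0x18]=0x2d, mem[0x14]=0x66

MEM[0x15,0x03,0x10,0x18,0x14] = 60 5b 4b 2d 66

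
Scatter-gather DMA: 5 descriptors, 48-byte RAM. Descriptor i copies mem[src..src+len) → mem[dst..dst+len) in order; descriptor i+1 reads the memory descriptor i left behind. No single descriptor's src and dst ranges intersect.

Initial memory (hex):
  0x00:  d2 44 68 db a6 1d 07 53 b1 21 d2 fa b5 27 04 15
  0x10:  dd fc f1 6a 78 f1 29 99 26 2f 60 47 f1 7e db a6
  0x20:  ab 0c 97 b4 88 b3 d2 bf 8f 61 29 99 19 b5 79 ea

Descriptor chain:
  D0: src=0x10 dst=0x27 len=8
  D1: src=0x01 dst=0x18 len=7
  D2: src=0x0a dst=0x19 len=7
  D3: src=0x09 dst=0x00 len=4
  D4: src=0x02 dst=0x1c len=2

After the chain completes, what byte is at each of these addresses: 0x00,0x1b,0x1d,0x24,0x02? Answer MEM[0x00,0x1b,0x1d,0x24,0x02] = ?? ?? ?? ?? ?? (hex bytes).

MEM[0x00,0x1b,0x1d,0x24,0x02] = 21 b5 b5 88 fa

[0] 0x10->0x27 len=8 : dd fc f1 6a 78 f1 29 99
[1] 0x01->0x18 len=7 : 44 68 db a6 1d 07 53
[2] 0x0a->0x19 len=7 : d2 fa b5 27 04 15 dd
[3] 0x09->0x00 len=4 : 21 d2 fa b5
[4] 0x02->0x1c len=2 : fa b5
query mem[0x00]=0x21, mem[0x1b]=0xb5, mem[0x1d]=0xb5, mem[0x24]=0x88, mem[0x02]=0xfa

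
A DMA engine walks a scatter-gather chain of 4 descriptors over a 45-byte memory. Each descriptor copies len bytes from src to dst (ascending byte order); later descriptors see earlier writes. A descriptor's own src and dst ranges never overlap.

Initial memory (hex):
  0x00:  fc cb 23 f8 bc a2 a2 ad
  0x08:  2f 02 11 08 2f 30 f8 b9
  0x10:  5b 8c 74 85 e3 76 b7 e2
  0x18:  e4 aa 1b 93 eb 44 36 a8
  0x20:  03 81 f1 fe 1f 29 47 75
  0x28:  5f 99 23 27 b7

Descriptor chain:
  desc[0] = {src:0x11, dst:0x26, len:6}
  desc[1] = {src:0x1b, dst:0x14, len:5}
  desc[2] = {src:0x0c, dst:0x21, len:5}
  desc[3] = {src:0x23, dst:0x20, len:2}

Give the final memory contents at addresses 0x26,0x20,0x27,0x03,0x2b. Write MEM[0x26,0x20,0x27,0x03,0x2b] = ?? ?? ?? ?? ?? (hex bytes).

MEM[0x26,0x20,0x27,0x03,0x2b] = 8c f8 74 f8 b7

#0 dst[0x26+6] := {0x8c,0x74,0x85,0xe3,0x76,0xb7}
#1 dst[0x14+5] := {0x93,0xeb,0x44,0x36,0xa8}
#2 dst[0x21+5] := {0x2f,0x30,0xf8,0xb9,0x5b}
#3 dst[0x20+2] := {0xf8,0xb9}
query mem[0x26]=0x8c, mem[0x20]=0xf8, mem[0x27]=0x74, mem[0x03]=0xf8, mem[0x2b]=0xb7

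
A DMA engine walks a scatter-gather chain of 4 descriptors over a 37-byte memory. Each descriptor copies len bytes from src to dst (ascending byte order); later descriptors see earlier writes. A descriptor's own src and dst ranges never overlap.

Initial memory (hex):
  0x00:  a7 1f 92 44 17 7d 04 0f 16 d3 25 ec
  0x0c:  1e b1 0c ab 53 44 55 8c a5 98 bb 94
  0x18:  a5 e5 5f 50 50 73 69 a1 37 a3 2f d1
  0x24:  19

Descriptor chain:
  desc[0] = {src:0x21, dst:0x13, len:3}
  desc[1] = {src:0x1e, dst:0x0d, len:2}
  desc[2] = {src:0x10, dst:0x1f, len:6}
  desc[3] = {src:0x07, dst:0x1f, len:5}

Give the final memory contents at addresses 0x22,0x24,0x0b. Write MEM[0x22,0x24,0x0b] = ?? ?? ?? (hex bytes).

[0] 0x21->0x13 len=3 : a3 2f d1
[1] 0x1e->0x0d len=2 : 69 a1
[2] 0x10->0x1f len=6 : 53 44 55 a3 2f d1
[3] 0x07->0x1f len=5 : 0f 16 d3 25 ec
query mem[0x22]=0x25, mem[0x24]=0xd1, mem[0x0b]=0xec

MEM[0x22,0x24,0x0b] = 25 d1 ec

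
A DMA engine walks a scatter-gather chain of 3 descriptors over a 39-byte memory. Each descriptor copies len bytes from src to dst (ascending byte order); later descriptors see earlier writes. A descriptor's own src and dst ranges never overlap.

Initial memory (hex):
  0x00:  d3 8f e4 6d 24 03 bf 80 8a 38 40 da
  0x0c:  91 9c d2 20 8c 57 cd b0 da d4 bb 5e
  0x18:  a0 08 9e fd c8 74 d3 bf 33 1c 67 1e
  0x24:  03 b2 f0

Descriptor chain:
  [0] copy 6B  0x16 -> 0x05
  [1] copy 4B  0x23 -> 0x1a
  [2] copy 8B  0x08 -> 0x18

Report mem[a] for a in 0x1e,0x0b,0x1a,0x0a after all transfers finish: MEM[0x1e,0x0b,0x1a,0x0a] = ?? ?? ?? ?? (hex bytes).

MEM[0x1e,0x0b,0x1a,0x0a] = d2 da fd fd

D0: mem[0x05..0x0a] <- [bb 5e a0 08 9e fd]
D1: mem[0x1a..0x1d] <- [1e 03 b2 f0]
D2: mem[0x18..0x1f] <- [08 9e fd da 91 9c d2 20]
query mem[0x1e]=0xd2, mem[0x0b]=0xda, mem[0x1a]=0xfd, mem[0x0a]=0xfd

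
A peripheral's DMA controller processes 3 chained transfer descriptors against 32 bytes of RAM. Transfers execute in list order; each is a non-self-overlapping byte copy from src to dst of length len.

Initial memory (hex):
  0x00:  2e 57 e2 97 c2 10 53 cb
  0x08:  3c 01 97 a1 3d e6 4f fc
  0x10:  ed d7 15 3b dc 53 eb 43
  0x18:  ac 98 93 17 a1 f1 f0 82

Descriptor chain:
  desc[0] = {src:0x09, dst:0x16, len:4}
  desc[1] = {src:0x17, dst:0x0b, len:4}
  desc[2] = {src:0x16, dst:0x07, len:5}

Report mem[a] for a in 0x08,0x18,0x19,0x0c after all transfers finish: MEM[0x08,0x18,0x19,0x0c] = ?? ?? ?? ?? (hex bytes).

[0] 0x09->0x16 len=4 : 01 97 a1 3d
[1] 0x17->0x0b len=4 : 97 a1 3d 93
[2] 0x16->0x07 len=5 : 01 97 a1 3d 93
query mem[0x08]=0x97, mem[0x18]=0xa1, mem[0x19]=0x3d, mem[0x0c]=0xa1

MEM[0x08,0x18,0x19,0x0c] = 97 a1 3d a1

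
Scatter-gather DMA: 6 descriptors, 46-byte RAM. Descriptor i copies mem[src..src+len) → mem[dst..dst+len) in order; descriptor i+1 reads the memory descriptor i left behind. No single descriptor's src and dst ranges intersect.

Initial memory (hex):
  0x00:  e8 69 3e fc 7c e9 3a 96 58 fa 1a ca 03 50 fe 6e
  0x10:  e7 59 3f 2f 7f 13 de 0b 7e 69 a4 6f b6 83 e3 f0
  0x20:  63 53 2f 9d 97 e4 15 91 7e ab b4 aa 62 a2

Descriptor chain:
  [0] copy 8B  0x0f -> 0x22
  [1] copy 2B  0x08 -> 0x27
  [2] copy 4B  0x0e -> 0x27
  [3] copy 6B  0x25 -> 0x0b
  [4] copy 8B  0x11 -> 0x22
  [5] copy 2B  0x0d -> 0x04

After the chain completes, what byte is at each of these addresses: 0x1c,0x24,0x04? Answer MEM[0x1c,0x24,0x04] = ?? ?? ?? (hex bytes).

[0] 0x0f->0x22 len=8 : 6e e7 59 3f 2f 7f 13 de
[1] 0x08->0x27 len=2 : 58 fa
[2] 0x0e->0x27 len=4 : fe 6e e7 59
[3] 0x25->0x0b len=6 : 3f 2f fe 6e e7 59
[4] 0x11->0x22 len=8 : 59 3f 2f 7f 13 de 0b 7e
[5] 0x0d->0x04 len=2 : fe 6e
query mem[0x1c]=0xb6, mem[0x24]=0x2f, mem[0x04]=0xfe

MEM[0x1c,0x24,0x04] = b6 2f fe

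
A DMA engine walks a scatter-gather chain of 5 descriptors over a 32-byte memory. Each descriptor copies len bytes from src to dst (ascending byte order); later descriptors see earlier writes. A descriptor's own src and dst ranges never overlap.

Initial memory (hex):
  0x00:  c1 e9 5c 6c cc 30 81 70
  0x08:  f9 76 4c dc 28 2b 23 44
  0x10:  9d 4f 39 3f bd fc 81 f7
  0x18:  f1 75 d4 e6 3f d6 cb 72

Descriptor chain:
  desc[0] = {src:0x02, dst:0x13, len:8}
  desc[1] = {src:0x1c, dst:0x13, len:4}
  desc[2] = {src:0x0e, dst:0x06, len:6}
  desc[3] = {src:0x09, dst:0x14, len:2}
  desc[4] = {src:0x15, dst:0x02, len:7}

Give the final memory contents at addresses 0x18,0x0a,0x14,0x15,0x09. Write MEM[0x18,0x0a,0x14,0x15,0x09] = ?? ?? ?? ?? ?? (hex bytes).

MEM[0x18,0x0a,0x14,0x15,0x09] = 70 39 4f 39 4f

  after D0: wrote 8B at 0x13 = 5c6ccc308170f976
  after D1: wrote 4B at 0x13 = 3fd6cb72
  after D2: wrote 6B at 0x06 = 23449d4f393f
  after D3: wrote 2B at 0x14 = 4f39
  after D4: wrote 7B at 0x02 = 39728170f976e6
query mem[0x18]=0x70, mem[0x0a]=0x39, mem[0x14]=0x4f, mem[0x15]=0x39, mem[0x09]=0x4f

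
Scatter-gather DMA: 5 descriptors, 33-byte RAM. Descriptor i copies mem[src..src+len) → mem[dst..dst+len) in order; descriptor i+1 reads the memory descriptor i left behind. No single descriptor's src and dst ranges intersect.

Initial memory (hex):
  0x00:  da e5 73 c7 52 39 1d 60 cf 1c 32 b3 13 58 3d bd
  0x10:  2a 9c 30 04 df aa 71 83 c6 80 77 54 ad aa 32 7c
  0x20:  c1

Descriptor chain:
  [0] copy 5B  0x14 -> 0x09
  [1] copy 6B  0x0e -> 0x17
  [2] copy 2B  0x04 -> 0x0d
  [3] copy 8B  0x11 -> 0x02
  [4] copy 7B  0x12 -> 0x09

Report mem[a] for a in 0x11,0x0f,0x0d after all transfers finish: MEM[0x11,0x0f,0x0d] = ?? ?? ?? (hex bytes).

MEM[0x11,0x0f,0x0d] = 9c bd 71

#0 dst[0x09+5] := {0xdf,0xaa,0x71,0x83,0xc6}
#1 dst[0x17+6] := {0x3d,0xbd,0x2a,0x9c,0x30,0x04}
#2 dst[0x0d+2] := {0x52,0x39}
#3 dst[0x02+8] := {0x9c,0x30,0x04,0xdf,0xaa,0x71,0x3d,0xbd}
#4 dst[0x09+7] := {0x30,0x04,0xdf,0xaa,0x71,0x3d,0xbd}
query mem[0x11]=0x9c, mem[0x0f]=0xbd, mem[0x0d]=0x71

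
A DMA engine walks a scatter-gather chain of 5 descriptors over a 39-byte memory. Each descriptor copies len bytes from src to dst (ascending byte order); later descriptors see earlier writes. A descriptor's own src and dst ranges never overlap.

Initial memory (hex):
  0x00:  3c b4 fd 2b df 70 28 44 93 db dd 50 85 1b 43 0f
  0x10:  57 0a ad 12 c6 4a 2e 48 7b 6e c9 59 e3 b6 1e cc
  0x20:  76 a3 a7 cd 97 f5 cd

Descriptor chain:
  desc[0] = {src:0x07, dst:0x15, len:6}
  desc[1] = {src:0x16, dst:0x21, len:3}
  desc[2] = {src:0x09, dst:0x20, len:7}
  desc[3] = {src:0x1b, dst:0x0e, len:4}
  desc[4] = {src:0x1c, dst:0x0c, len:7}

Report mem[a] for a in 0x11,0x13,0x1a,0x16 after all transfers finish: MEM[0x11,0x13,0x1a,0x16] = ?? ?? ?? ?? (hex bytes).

[0] 0x07->0x15 len=6 : 44 93 db dd 50 85
[1] 0x16->0x21 len=3 : 93 db dd
[2] 0x09->0x20 len=7 : db dd 50 85 1b 43 0f
[3] 0x1b->0x0e len=4 : 59 e3 b6 1e
[4] 0x1c->0x0c len=7 : e3 b6 1e cc db dd 50
query mem[0x11]=0xdd, mem[0x13]=0x12, mem[0x1a]=0x85, mem[0x16]=0x93

MEM[0x11,0x13,0x1a,0x16] = dd 12 85 93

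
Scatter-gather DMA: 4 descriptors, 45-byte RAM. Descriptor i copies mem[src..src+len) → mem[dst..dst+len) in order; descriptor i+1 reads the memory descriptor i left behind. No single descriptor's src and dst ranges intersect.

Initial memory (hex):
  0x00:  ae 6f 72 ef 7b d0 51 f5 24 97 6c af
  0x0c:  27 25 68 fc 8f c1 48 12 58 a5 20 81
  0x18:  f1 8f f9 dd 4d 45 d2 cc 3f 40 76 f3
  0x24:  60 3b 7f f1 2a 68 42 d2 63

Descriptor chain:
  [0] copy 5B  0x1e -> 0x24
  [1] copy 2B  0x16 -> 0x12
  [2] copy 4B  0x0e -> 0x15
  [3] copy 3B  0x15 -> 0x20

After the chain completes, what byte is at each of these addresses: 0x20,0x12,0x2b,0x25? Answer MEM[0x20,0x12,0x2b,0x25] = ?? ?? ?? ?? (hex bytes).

#0 dst[0x24+5] := {0xd2,0xcc,0x3f,0x40,0x76}
#1 dst[0x12+2] := {0x20,0x81}
#2 dst[0x15+4] := {0x68,0xfc,0x8f,0xc1}
#3 dst[0x20+3] := {0x68,0xfc,0x8f}
query mem[0x20]=0x68, mem[0x12]=0x20, mem[0x2b]=0xd2, mem[0x25]=0xcc

MEM[0x20,0x12,0x2b,0x25] = 68 20 d2 cc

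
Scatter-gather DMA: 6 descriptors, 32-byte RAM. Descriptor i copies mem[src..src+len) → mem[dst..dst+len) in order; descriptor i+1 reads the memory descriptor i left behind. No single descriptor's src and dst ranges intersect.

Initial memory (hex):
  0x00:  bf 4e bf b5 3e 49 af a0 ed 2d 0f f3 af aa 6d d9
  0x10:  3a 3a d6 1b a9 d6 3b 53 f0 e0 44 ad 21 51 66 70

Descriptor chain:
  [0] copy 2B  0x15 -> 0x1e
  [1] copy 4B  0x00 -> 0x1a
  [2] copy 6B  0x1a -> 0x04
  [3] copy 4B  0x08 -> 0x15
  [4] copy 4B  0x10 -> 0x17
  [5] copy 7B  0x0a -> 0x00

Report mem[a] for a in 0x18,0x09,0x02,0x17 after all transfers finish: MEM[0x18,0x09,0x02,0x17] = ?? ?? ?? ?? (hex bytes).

MEM[0x18,0x09,0x02,0x17] = 3a 3b af 3a

[0] 0x15->0x1e len=2 : d6 3b
[1] 0x00->0x1a len=4 : bf 4e bf b5
[2] 0x1a->0x04 len=6 : bf 4e bf b5 d6 3b
[3] 0x08->0x15 len=4 : d6 3b 0f f3
[4] 0x10->0x17 len=4 : 3a 3a d6 1b
[5] 0x0a->0x00 len=7 : 0f f3 af aa 6d d9 3a
query mem[0x18]=0x3a, mem[0x09]=0x3b, mem[0x02]=0xaf, mem[0x17]=0x3a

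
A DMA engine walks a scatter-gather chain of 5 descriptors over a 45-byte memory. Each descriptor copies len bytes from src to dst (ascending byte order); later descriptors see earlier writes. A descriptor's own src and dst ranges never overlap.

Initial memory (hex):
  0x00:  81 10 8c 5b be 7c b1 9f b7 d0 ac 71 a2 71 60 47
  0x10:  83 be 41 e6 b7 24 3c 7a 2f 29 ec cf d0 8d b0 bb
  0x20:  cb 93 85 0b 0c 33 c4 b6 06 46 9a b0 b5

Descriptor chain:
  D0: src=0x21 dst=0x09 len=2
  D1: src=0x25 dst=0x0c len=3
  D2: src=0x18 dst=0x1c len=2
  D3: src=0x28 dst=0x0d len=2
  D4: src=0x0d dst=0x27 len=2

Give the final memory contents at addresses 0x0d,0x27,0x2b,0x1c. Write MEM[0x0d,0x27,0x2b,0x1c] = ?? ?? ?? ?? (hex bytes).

MEM[0x0d,0x27,0x2b,0x1c] = 06 06 b0 2f

[0] 0x21->0x09 len=2 : 93 85
[1] 0x25->0x0c len=3 : 33 c4 b6
[2] 0x18->0x1c len=2 : 2f 29
[3] 0x28->0x0d len=2 : 06 46
[4] 0x0d->0x27 len=2 : 06 46
query mem[0x0d]=0x06, mem[0x27]=0x06, mem[0x2b]=0xb0, mem[0x1c]=0x2f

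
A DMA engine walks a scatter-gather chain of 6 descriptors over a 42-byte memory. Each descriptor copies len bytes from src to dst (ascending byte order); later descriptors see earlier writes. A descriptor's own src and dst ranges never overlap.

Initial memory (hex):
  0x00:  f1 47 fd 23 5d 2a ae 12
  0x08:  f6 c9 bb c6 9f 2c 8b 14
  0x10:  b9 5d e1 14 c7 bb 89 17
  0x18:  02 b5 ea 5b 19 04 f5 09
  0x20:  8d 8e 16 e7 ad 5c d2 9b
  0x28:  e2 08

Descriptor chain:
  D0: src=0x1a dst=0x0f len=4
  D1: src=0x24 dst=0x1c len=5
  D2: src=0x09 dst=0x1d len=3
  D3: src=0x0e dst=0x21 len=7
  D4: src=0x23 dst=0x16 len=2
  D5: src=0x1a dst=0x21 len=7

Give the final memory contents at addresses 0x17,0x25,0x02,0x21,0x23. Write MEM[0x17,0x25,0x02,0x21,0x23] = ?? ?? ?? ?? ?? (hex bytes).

MEM[0x17,0x25,0x02,0x21,0x23] = 19 bb fd ea ad

#0 dst[0x0f+4] := {0xea,0x5b,0x19,0x04}
#1 dst[0x1c+5] := {0xad,0x5c,0xd2,0x9b,0xe2}
#2 dst[0x1d+3] := {0xc9,0xbb,0xc6}
#3 dst[0x21+7] := {0x8b,0xea,0x5b,0x19,0x04,0x14,0xc7}
#4 dst[0x16+2] := {0x5b,0x19}
#5 dst[0x21+7] := {0xea,0x5b,0xad,0xc9,0xbb,0xc6,0xe2}
query mem[0x17]=0x19, mem[0x25]=0xbb, mem[0x02]=0xfd, mem[0x21]=0xea, mem[0x23]=0xad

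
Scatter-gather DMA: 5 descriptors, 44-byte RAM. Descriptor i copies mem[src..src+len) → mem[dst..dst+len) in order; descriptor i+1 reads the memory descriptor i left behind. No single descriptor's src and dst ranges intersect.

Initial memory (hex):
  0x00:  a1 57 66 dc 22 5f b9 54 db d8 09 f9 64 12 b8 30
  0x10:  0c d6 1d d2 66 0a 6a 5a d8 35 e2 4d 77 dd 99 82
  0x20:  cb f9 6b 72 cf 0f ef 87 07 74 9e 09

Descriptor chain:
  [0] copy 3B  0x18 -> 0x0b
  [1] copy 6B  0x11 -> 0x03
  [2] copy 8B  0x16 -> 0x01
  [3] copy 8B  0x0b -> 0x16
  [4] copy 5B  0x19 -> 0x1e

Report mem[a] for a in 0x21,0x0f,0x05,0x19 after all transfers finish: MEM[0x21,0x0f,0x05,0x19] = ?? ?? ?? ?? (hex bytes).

MEM[0x21,0x0f,0x05,0x19] = d6 30 e2 b8

D0: mem[0x0b..0x0d] <- [d8 35 e2]
D1: mem[0x03..0x08] <- [d6 1d d2 66 0a 6a]
D2: mem[0x01..0x08] <- [6a 5a d8 35 e2 4d 77 dd]
D3: mem[0x16..0x1d] <- [d8 35 e2 b8 30 0c d6 1d]
D4: mem[0x1e..0x22] <- [b8 30 0c d6 1d]
query mem[0x21]=0xd6, mem[0x0f]=0x30, mem[0x05]=0xe2, mem[0x19]=0xb8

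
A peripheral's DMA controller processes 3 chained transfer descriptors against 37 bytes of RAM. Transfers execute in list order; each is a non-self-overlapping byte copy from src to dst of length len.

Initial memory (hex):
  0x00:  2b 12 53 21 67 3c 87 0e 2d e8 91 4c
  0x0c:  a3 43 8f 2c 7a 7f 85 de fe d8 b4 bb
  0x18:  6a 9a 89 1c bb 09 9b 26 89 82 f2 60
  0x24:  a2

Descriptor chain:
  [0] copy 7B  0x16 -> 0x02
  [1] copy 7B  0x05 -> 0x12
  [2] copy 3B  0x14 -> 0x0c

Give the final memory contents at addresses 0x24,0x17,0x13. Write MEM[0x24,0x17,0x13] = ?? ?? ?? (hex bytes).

  after D0: wrote 7B at 0x02 = b4bb6a9a891cbb
  after D1: wrote 7B at 0x12 = 9a891cbbe8914c
  after D2: wrote 3B at 0x0c = 1cbbe8
query mem[0x24]=0xa2, mem[0x17]=0x91, mem[0x13]=0x89

MEM[0x24,0x17,0x13] = a2 91 89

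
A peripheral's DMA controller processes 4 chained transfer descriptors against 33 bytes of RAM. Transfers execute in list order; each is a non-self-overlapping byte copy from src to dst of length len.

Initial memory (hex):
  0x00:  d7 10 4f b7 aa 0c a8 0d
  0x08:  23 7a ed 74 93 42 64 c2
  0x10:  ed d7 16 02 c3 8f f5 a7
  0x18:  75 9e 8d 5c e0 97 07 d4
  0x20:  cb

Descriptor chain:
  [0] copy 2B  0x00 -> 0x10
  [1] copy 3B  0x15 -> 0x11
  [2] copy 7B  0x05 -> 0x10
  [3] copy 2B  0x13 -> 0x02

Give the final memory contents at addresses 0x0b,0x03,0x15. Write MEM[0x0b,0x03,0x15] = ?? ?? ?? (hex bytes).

#0 dst[0x10+2] := {0xd7,0x10}
#1 dst[0x11+3] := {0x8f,0xf5,0xa7}
#2 dst[0x10+7] := {0x0c,0xa8,0x0d,0x23,0x7a,0xed,0x74}
#3 dst[0x02+2] := {0x23,0x7a}
query mem[0x0b]=0x74, mem[0x03]=0x7a, mem[0x15]=0xed

MEM[0x0b,0x03,0x15] = 74 7a ed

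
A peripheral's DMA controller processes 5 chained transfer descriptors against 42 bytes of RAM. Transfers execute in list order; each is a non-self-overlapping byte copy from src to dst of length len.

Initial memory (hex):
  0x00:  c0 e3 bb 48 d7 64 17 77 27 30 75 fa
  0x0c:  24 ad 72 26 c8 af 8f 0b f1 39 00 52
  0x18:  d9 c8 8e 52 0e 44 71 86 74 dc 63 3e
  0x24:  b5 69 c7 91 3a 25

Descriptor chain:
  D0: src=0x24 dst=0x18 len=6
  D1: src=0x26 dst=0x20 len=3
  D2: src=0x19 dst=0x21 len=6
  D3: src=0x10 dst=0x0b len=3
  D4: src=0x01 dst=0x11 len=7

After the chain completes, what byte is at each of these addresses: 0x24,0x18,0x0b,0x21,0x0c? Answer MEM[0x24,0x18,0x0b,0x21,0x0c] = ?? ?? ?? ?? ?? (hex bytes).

MEM[0x24,0x18,0x0b,0x21,0x0c] = 3a b5 c8 69 af

D0: mem[0x18..0x1d] <- [b5 69 c7 91 3a 25]
D1: mem[0x20..0x22] <- [c7 91 3a]
D2: mem[0x21..0x26] <- [69 c7 91 3a 25 71]
D3: mem[0x0b..0x0d] <- [c8 af 8f]
D4: mem[0x11..0x17] <- [e3 bb 48 d7 64 17 77]
query mem[0x24]=0x3a, mem[0x18]=0xb5, mem[0x0b]=0xc8, mem[0x21]=0x69, mem[0x0c]=0xaf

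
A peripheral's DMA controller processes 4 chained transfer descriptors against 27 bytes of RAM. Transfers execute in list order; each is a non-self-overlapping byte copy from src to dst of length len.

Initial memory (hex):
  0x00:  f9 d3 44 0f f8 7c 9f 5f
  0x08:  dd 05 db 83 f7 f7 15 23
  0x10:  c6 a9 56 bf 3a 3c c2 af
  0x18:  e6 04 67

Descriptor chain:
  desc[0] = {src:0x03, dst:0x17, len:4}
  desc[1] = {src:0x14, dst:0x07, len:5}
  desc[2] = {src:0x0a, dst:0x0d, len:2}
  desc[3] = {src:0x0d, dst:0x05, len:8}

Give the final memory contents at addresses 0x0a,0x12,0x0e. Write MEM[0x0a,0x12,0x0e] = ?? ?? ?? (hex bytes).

#0 dst[0x17+4] := {0x0f,0xf8,0x7c,0x9f}
#1 dst[0x07+5] := {0x3a,0x3c,0xc2,0x0f,0xf8}
#2 dst[0x0d+2] := {0x0f,0xf8}
#3 dst[0x05+8] := {0x0f,0xf8,0x23,0xc6,0xa9,0x56,0xbf,0x3a}
query mem[0x0a]=0x56, mem[0x12]=0x56, mem[0x0e]=0xf8

MEM[0x0a,0x12,0x0e] = 56 56 f8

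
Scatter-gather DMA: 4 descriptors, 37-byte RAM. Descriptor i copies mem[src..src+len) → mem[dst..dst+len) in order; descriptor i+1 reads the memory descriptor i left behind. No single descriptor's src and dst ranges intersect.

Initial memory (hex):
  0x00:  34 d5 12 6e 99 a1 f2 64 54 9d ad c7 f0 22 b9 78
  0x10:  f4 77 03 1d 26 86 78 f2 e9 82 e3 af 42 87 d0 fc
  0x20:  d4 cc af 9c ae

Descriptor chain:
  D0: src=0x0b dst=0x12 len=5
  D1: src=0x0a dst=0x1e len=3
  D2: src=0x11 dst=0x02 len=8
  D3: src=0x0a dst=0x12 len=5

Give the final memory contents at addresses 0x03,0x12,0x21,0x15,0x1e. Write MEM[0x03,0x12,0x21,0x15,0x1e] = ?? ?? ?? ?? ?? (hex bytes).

MEM[0x03,0x12,0x21,0x15,0x1e] = c7 ad cc 22 ad

  after D0: wrote 5B at 0x12 = c7f022b978
  after D1: wrote 3B at 0x1e = adc7f0
  after D2: wrote 8B at 0x02 = 77c7f022b978f2e9
  after D3: wrote 5B at 0x12 = adc7f022b9
query mem[0x03]=0xc7, mem[0x12]=0xad, mem[0x21]=0xcc, mem[0x15]=0x22, mem[0x1e]=0xad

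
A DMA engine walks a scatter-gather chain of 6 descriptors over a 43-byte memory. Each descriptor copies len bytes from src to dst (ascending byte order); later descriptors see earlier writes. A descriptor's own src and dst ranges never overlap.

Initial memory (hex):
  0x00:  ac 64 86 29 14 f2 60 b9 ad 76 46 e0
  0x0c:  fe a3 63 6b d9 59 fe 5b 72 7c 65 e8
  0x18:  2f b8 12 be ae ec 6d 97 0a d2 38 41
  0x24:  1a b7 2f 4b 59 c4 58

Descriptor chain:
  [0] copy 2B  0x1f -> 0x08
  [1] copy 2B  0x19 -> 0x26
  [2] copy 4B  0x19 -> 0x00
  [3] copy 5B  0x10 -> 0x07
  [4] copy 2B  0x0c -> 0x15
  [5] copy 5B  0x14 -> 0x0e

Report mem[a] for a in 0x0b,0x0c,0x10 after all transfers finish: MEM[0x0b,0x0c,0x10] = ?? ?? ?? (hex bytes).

[0] 0x1f->0x08 len=2 : 97 0a
[1] 0x19->0x26 len=2 : b8 12
[2] 0x19->0x00 len=4 : b8 12 be ae
[3] 0x10->0x07 len=5 : d9 59 fe 5b 72
[4] 0x0c->0x15 len=2 : fe a3
[5] 0x14->0x0e len=5 : 72 fe a3 e8 2f
query mem[0x0b]=0x72, mem[0x0c]=0xfe, mem[0x10]=0xa3

MEM[0x0b,0x0c,0x10] = 72 fe a3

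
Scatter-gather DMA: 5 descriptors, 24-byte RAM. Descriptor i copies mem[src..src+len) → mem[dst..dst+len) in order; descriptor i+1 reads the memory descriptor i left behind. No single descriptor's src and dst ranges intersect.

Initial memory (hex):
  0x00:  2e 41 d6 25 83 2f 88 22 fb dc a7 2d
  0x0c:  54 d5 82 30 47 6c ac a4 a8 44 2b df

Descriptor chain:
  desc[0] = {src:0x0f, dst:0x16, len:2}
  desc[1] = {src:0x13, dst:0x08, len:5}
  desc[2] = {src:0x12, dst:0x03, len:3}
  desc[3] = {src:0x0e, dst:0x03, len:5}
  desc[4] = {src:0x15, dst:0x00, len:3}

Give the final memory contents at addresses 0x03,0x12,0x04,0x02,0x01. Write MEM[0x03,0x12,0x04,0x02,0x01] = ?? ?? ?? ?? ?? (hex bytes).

MEM[0x03,0x12,0x04,0x02,0x01] = 82 ac 30 47 30

#0 dst[0x16+2] := {0x30,0x47}
#1 dst[0x08+5] := {0xa4,0xa8,0x44,0x30,0x47}
#2 dst[0x03+3] := {0xac,0xa4,0xa8}
#3 dst[0x03+5] := {0x82,0x30,0x47,0x6c,0xac}
#4 dst[0x00+3] := {0x44,0x30,0x47}
query mem[0x03]=0x82, mem[0x12]=0xac, mem[0x04]=0x30, mem[0x02]=0x47, mem[0x01]=0x30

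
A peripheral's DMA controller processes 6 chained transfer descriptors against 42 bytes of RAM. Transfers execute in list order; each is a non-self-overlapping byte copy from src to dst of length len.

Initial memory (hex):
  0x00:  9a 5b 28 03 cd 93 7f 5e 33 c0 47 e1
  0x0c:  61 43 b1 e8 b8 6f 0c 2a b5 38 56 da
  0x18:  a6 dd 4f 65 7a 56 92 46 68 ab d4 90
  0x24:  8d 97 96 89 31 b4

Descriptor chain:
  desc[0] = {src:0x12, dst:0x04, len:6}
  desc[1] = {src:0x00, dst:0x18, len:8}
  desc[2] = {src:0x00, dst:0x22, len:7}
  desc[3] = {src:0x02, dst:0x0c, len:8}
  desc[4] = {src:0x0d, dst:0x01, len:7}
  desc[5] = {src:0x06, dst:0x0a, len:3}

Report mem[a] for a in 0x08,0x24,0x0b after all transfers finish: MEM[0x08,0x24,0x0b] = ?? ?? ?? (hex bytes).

  after D0: wrote 6B at 0x04 = 0c2ab53856da
  after D1: wrote 8B at 0x18 = 9a5b28030c2ab538
  after D2: wrote 7B at 0x22 = 9a5b28030c2ab5
  after D3: wrote 8B at 0x0c = 28030c2ab53856da
  after D4: wrote 7B at 0x01 = 030c2ab53856da
  after D5: wrote 3B at 0x0a = 56da56
query mem[0x08]=0x56, mem[0x24]=0x28, mem[0x0b]=0xda

MEM[0x08,0x24,0x0b] = 56 28 da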